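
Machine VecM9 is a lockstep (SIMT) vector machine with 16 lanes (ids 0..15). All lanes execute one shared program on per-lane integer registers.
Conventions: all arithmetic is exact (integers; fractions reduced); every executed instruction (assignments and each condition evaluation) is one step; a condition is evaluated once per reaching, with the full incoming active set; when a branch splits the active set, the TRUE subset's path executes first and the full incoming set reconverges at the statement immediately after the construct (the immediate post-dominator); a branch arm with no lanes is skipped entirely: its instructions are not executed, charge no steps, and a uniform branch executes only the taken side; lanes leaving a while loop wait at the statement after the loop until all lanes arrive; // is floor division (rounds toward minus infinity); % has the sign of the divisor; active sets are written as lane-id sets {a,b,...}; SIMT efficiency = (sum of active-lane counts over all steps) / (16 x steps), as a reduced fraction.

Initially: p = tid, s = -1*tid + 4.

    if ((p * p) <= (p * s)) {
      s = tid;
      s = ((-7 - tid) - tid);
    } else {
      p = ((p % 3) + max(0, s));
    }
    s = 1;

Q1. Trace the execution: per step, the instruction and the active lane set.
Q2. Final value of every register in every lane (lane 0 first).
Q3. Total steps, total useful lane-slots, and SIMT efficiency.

step 0: eval ((p * p) <= (p * s))    {0,1,2,3,4,5,6,7,8,9,10,11,12,13,14,15}
step 1: s <- tid                     {0,1,2}
step 2: s <- ((-7 - tid) - tid)      {0,1,2}
step 3: p <- ((p % 3) + max(0, s))   {3,4,5,6,7,8,9,10,11,12,13,14,15}
step 4: s <- 1                       {0,1,2,3,4,5,6,7,8,9,10,11,12,13,14,15}

Answer: 5 steps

p: 0,1,2,1,1,2,0,1,2,0,1,2,0,1,2,0
s: 1,1,1,1,1,1,1,1,1,1,1,1,1,1,1,1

steps = 5; useful = 51; efficiency = 51/80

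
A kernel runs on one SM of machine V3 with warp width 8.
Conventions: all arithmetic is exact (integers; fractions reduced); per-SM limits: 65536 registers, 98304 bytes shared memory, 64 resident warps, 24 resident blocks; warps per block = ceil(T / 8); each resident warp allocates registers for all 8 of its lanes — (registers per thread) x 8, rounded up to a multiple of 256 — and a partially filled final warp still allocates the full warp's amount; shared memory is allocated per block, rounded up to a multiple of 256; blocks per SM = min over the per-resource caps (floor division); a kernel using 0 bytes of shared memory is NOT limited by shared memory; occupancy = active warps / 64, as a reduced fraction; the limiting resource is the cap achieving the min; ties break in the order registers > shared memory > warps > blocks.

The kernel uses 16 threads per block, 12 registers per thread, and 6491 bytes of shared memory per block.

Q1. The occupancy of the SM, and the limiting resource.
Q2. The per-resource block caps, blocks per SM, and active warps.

Answer: occupancy 7/16, limited by shared memory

registers: 128 blocks
shared memory: 14 blocks
warps: 32 blocks
blocks: 24 blocks

Answer: 14 blocks, 28 active warps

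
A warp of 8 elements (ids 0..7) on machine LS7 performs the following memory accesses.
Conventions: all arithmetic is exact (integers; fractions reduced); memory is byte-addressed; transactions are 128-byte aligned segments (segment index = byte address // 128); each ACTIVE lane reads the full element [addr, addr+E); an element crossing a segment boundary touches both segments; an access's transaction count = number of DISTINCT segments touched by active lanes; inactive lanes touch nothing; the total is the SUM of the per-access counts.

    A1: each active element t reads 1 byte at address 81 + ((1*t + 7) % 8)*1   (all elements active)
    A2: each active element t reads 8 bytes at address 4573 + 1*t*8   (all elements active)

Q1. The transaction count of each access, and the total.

A1: 1 transaction
A2: 2 transactions

Answer: 1,2; total 3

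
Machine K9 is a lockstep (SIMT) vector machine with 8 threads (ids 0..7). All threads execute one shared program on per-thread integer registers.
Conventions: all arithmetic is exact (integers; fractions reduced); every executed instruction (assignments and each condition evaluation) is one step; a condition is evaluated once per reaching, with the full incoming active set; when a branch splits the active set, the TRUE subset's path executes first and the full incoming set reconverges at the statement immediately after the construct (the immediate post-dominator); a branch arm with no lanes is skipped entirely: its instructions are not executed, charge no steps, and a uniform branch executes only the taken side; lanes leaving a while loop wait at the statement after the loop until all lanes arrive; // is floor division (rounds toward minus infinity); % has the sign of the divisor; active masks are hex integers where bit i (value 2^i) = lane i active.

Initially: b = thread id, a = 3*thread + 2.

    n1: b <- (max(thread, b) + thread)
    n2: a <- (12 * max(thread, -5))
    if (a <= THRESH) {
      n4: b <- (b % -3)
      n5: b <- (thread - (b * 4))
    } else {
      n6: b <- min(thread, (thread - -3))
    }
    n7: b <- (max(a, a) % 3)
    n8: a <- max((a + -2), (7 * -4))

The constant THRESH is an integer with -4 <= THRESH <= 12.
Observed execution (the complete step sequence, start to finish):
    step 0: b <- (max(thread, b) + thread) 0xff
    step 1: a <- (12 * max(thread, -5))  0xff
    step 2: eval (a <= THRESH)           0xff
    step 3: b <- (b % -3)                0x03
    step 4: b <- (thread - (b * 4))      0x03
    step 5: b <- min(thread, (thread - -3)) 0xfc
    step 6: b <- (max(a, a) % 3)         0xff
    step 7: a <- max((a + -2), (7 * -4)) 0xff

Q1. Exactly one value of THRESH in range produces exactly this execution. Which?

Answer: THRESH = 12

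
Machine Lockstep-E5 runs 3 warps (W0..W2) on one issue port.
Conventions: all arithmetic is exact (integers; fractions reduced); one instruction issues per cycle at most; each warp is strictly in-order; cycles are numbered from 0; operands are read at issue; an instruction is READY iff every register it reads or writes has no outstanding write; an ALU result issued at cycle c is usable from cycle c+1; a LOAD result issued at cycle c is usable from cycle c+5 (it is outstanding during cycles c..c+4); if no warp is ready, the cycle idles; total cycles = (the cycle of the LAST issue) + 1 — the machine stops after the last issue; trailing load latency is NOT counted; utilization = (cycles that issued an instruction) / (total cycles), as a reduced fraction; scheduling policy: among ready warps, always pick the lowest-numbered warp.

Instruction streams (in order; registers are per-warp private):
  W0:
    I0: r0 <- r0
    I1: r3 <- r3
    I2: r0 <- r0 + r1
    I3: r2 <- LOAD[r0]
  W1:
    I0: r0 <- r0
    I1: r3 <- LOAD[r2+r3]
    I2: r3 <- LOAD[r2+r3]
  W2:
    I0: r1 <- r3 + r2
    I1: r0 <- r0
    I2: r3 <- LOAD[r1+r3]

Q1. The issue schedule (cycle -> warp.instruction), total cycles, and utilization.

cycle 0: W0.I0
cycle 1: W0.I1
cycle 2: W0.I2
cycle 3: W0.I3
cycle 4: W1.I0
cycle 5: W1.I1
cycle 6: W2.I0
cycle 7: W2.I1
cycle 8: W2.I2
cycle 9: idle
cycle 10: W1.I2

Answer: 11 cycles, utilization 10/11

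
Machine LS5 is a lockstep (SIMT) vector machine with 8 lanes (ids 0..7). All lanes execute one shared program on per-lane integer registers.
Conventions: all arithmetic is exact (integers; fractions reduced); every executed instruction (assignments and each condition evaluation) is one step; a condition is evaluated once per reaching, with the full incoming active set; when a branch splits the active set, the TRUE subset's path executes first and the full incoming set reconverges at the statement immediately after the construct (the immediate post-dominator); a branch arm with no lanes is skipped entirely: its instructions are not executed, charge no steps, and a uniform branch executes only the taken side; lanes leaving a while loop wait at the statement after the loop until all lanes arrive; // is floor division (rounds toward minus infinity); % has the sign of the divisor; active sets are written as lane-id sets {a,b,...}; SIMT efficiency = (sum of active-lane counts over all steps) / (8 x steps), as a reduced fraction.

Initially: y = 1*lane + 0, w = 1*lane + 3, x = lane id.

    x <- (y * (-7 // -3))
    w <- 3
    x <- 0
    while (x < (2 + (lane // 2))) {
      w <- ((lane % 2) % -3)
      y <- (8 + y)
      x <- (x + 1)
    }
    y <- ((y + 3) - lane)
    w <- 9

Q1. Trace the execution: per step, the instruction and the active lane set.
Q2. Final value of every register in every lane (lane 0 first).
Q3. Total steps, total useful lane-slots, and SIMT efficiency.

step 0: x <- (y * (-7 // -3))        {0,1,2,3,4,5,6,7}
step 1: w <- 3                       {0,1,2,3,4,5,6,7}
step 2: x <- 0                       {0,1,2,3,4,5,6,7}
step 3: eval (x < (2 + (lane // 2))) {0,1,2,3,4,5,6,7}
step 4: w <- ((lane % 2) % -3)       {0,1,2,3,4,5,6,7}
step 5: y <- (8 + y)                 {0,1,2,3,4,5,6,7}
step 6: x <- (x + 1)                 {0,1,2,3,4,5,6,7}
step 7: eval (x < (2 + (lane // 2))) {0,1,2,3,4,5,6,7}
step 8: w <- ((lane % 2) % -3)       {0,1,2,3,4,5,6,7}
step 9: y <- (8 + y)                 {0,1,2,3,4,5,6,7}
step 10: x <- (x + 1)                 {0,1,2,3,4,5,6,7}
step 11: eval (x < (2 + (lane // 2))) {0,1,2,3,4,5,6,7}
step 12: w <- ((lane % 2) % -3)       {2,3,4,5,6,7}
step 13: y <- (8 + y)                 {2,3,4,5,6,7}
step 14: x <- (x + 1)                 {2,3,4,5,6,7}
step 15: eval (x < (2 + (lane // 2))) {2,3,4,5,6,7}
step 16: w <- ((lane % 2) % -3)       {4,5,6,7}
step 17: y <- (8 + y)                 {4,5,6,7}
step 18: x <- (x + 1)                 {4,5,6,7}
step 19: eval (x < (2 + (lane // 2))) {4,5,6,7}
step 20: w <- ((lane % 2) % -3)       {6,7}
step 21: y <- (8 + y)                 {6,7}
step 22: x <- (x + 1)                 {6,7}
step 23: eval (x < (2 + (lane // 2))) {6,7}
step 24: y <- ((y + 3) - lane)        {0,1,2,3,4,5,6,7}
step 25: w <- 9                       {0,1,2,3,4,5,6,7}

Answer: 26 steps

y: 19,19,27,27,35,35,43,43
w: 9,9,9,9,9,9,9,9
x: 2,2,3,3,4,4,5,5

steps = 26; useful = 160; efficiency = 160/208 = 10/13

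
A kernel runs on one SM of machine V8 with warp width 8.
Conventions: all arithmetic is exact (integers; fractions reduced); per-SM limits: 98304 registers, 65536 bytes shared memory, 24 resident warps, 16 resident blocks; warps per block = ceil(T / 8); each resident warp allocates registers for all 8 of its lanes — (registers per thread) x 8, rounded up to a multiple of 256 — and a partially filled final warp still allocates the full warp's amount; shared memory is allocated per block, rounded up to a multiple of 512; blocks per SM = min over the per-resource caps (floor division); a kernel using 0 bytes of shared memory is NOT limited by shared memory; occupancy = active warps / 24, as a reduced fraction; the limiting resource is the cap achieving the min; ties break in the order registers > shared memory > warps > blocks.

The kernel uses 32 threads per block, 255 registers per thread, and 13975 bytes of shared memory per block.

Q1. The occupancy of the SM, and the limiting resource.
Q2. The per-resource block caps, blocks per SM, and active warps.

Answer: occupancy 2/3, limited by shared memory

registers: 12 blocks
shared memory: 4 blocks
warps: 6 blocks
blocks: 16 blocks

Answer: 4 blocks, 16 active warps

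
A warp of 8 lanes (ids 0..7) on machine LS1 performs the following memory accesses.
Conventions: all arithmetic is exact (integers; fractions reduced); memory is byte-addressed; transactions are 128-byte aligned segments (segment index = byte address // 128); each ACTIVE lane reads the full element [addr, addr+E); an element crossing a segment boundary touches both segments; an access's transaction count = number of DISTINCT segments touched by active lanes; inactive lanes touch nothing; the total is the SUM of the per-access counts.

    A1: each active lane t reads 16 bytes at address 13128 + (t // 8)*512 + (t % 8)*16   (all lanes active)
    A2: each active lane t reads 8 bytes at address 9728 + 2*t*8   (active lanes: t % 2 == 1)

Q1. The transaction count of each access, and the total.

A1: 2 transactions
A2: 1 transaction

Answer: 2,1; total 3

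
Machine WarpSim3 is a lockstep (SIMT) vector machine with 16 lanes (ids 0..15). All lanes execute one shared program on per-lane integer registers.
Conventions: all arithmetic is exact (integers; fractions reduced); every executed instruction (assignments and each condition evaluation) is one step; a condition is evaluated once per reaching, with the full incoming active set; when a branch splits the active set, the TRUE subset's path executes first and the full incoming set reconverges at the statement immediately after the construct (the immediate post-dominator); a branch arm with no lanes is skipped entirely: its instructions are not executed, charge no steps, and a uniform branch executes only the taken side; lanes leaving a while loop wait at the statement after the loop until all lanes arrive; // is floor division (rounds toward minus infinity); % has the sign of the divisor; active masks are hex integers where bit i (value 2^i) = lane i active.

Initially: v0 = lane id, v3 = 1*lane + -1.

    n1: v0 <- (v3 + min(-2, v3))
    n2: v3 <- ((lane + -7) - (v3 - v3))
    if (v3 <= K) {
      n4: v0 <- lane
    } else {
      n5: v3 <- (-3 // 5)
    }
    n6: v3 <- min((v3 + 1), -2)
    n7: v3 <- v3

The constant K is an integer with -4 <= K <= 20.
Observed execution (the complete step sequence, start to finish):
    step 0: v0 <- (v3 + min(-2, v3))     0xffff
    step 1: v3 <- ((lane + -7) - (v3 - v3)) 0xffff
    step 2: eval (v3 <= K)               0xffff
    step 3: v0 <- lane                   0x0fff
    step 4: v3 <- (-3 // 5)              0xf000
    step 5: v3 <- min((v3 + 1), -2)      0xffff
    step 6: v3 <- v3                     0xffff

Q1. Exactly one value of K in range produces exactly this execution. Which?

Answer: K = 4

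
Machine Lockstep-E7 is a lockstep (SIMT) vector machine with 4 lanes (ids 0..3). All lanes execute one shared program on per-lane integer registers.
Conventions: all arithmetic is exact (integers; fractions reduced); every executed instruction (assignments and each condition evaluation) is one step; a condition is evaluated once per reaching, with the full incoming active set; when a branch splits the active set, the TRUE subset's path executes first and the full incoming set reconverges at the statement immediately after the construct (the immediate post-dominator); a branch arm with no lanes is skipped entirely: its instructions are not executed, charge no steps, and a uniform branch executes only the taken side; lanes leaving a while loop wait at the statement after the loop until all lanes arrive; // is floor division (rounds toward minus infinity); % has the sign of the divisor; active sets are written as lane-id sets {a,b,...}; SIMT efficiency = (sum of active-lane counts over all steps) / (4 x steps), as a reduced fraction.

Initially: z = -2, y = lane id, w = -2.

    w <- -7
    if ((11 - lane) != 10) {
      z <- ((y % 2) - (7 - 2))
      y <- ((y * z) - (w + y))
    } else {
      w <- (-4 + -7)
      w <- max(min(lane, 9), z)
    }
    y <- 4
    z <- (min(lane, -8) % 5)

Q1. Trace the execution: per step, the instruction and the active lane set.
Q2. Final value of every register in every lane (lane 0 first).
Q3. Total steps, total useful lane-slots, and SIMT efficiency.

step 0: w <- -7                      {0,1,2,3}
step 1: eval ((11 - lane) != 10)     {0,1,2,3}
step 2: z <- ((y % 2) - (7 - 2))     {0,2,3}
step 3: y <- ((y * z) - (w + y))     {0,2,3}
step 4: w <- (-4 + -7)               {1}
step 5: w <- max(min(lane, 9), z)    {1}
step 6: y <- 4                       {0,1,2,3}
step 7: z <- (min(lane, -8) % 5)     {0,1,2,3}

Answer: 8 steps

z: 2,2,2,2
y: 4,4,4,4
w: -7,1,-7,-7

steps = 8; useful = 24; efficiency = 24/32 = 3/4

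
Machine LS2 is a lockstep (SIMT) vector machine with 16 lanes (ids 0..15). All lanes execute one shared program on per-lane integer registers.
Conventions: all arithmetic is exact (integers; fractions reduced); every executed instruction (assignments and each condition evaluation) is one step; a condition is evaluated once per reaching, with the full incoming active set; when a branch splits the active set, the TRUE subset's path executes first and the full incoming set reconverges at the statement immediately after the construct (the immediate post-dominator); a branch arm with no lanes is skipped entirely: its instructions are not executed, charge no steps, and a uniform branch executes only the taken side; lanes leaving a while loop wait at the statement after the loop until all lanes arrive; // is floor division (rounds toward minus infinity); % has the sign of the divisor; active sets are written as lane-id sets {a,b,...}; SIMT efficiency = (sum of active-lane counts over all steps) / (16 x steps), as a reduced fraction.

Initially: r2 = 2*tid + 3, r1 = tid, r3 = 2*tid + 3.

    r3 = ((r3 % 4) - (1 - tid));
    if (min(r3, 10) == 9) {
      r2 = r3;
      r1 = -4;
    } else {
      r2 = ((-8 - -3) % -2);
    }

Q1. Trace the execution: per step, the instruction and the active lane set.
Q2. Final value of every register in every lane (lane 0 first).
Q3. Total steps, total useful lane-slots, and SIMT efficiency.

step 0: r3 <- ((r3 % 4) - (1 - tid)) {0,1,2,3,4,5,6,7,8,9,10,11,12,13,14,15}
step 1: eval (min(r3, 10) == 9)      {0,1,2,3,4,5,6,7,8,9,10,11,12,13,14,15}
step 2: r2 <- r3                     {9}
step 3: r1 <- -4                     {9}
step 4: r2 <- ((-8 - -3) % -2)       {0,1,2,3,4,5,6,7,8,10,11,12,13,14,15}

Answer: 5 steps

r2: -1,-1,-1,-1,-1,-1,-1,-1,-1,9,-1,-1,-1,-1,-1,-1
r1: 0,1,2,3,4,5,6,7,8,-4,10,11,12,13,14,15
r3: 2,1,4,3,6,5,8,7,10,9,12,11,14,13,16,15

steps = 5; useful = 49; efficiency = 49/80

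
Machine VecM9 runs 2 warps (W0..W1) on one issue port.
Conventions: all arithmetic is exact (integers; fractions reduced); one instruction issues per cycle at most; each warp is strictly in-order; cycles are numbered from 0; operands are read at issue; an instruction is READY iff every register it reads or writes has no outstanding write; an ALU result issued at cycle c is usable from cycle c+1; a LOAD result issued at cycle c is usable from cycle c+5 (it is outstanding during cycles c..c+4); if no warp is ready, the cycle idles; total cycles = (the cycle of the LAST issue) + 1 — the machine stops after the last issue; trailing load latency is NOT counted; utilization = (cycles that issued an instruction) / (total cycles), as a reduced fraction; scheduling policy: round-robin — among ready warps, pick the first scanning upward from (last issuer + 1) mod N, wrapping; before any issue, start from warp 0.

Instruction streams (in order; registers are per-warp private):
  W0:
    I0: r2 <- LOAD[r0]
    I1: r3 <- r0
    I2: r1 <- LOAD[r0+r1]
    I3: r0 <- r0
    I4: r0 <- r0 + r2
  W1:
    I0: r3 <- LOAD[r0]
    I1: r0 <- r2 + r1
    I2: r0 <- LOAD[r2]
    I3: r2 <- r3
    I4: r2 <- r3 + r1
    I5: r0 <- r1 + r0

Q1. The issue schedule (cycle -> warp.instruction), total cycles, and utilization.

cycle 0: W0.I0
cycle 1: W1.I0
cycle 2: W0.I1
cycle 3: W1.I1
cycle 4: W0.I2
cycle 5: W1.I2
cycle 6: W0.I3
cycle 7: W1.I3
cycle 8: W0.I4
cycle 9: W1.I4
cycle 10: W1.I5

Answer: 11 cycles, utilization 1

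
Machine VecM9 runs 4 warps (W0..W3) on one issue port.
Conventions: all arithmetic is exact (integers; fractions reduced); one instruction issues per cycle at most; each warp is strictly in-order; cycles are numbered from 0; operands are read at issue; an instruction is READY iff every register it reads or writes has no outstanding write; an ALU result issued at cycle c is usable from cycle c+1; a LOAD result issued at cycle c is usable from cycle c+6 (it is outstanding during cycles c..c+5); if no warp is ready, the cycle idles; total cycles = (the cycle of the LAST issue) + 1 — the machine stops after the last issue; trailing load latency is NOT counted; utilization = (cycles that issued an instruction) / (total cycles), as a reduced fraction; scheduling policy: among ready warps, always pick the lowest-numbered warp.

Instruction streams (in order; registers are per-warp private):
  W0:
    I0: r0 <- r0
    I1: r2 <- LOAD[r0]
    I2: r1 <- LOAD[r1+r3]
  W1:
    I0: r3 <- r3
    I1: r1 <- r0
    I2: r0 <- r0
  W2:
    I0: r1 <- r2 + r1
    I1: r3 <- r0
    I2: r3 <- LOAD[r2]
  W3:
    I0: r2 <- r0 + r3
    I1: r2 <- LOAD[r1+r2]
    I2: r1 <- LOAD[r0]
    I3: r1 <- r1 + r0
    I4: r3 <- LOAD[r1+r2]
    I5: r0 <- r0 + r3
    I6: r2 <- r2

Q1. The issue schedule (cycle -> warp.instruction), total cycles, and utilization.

cycle 0: W0.I0
cycle 1: W0.I1
cycle 2: W0.I2
cycle 3: W1.I0
cycle 4: W1.I1
cycle 5: W1.I2
cycle 6: W2.I0
cycle 7: W2.I1
cycle 8: W2.I2
cycle 9: W3.I0
cycle 10: W3.I1
cycle 11: W3.I2
cycle 12: idle
cycle 13: idle
cycle 14: idle
cycle 15: idle
cycle 16: idle
cycle 17: W3.I3
cycle 18: W3.I4
cycle 19: idle
cycle 20: idle
cycle 21: idle
cycle 22: idle
cycle 23: idle
cycle 24: W3.I5
cycle 25: W3.I6

Answer: 26 cycles, utilization 8/13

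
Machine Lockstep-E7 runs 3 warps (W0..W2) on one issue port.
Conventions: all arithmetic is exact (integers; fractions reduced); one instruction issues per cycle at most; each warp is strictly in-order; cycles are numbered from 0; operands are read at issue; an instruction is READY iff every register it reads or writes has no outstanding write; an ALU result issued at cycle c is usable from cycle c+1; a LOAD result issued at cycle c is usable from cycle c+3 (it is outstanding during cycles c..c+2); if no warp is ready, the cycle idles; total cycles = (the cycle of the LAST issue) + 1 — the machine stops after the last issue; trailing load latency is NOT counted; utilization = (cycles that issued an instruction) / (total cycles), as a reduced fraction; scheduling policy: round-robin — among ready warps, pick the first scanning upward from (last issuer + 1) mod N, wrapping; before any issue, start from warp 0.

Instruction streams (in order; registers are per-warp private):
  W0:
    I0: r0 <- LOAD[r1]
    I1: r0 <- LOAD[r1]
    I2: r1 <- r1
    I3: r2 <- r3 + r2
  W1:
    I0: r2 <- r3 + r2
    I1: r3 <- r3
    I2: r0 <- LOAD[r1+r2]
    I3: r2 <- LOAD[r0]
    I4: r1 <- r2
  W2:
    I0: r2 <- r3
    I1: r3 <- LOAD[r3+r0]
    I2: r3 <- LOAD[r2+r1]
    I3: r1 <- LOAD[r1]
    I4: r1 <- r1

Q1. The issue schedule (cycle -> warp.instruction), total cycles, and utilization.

cycle 0: W0.I0
cycle 1: W1.I0
cycle 2: W2.I0
cycle 3: W0.I1
cycle 4: W1.I1
cycle 5: W2.I1
cycle 6: W0.I2
cycle 7: W1.I2
cycle 8: W2.I2
cycle 9: W0.I3
cycle 10: W1.I3
cycle 11: W2.I3
cycle 12: idle
cycle 13: W1.I4
cycle 14: W2.I4

Answer: 15 cycles, utilization 14/15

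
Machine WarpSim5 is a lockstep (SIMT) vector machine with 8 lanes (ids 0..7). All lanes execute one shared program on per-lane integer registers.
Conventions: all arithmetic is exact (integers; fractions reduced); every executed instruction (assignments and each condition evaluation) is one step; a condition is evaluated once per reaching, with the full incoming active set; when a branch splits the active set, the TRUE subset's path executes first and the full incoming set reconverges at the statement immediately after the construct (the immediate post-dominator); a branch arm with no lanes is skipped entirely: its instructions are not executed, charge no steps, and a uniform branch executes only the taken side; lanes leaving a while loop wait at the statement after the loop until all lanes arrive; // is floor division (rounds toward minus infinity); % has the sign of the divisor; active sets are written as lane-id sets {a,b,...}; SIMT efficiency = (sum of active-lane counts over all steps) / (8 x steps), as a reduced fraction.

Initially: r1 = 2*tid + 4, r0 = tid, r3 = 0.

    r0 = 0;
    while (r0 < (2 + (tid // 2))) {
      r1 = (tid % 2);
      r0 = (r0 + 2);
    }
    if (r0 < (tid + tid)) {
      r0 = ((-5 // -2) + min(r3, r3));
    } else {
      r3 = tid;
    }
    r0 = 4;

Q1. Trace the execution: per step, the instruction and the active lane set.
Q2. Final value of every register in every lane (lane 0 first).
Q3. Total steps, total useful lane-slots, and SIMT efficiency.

step 0: r0 <- 0                      {0,1,2,3,4,5,6,7}
step 1: eval (r0 < (2 + (tid // 2))) {0,1,2,3,4,5,6,7}
step 2: r1 <- (tid % 2)              {0,1,2,3,4,5,6,7}
step 3: r0 <- (r0 + 2)               {0,1,2,3,4,5,6,7}
step 4: eval (r0 < (2 + (tid // 2))) {0,1,2,3,4,5,6,7}
step 5: r1 <- (tid % 2)              {2,3,4,5,6,7}
step 6: r0 <- (r0 + 2)               {2,3,4,5,6,7}
step 7: eval (r0 < (2 + (tid // 2))) {2,3,4,5,6,7}
step 8: r1 <- (tid % 2)              {6,7}
step 9: r0 <- (r0 + 2)               {6,7}
step 10: eval (r0 < (2 + (tid // 2))) {6,7}
step 11: eval (r0 < (tid + tid))      {0,1,2,3,4,5,6,7}
step 12: r0 <- ((-5 // -2) + min(r3, r3)) {3,4,5,6,7}
step 13: r3 <- tid                    {0,1,2}
step 14: r0 <- 4                      {0,1,2,3,4,5,6,7}

Answer: 15 steps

r1: 0,1,0,1,0,1,0,1
r0: 4,4,4,4,4,4,4,4
r3: 0,1,2,0,0,0,0,0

steps = 15; useful = 88; efficiency = 88/120 = 11/15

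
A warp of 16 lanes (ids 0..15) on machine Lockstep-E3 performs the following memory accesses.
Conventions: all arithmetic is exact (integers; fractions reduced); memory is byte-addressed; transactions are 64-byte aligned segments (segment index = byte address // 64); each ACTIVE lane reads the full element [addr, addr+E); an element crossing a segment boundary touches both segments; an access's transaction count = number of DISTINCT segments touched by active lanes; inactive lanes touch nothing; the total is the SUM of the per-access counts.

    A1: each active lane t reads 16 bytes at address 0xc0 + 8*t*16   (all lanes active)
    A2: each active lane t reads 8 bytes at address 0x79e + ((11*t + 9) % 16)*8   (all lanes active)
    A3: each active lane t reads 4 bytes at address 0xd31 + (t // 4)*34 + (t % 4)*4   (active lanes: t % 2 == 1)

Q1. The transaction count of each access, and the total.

A1: 16 transactions
A2: 3 transactions
A3: 3 transactions

Answer: 16,3,3; total 22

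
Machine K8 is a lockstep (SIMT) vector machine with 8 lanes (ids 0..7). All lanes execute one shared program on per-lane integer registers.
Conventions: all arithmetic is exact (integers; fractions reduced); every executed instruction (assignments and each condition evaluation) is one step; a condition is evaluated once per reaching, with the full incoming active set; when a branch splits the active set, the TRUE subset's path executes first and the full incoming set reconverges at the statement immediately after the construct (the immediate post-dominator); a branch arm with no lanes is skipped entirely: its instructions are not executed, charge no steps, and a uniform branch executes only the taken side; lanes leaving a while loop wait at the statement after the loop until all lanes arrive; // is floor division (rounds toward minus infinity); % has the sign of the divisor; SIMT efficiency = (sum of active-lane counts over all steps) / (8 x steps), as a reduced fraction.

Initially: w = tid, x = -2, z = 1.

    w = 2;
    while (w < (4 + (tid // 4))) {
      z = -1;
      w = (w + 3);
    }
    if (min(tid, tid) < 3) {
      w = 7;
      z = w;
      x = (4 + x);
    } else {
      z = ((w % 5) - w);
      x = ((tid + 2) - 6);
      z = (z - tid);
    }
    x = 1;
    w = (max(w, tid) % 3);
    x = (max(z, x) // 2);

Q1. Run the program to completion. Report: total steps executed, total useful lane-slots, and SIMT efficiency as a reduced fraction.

Answer: 15 steps, 96 useful, 4/5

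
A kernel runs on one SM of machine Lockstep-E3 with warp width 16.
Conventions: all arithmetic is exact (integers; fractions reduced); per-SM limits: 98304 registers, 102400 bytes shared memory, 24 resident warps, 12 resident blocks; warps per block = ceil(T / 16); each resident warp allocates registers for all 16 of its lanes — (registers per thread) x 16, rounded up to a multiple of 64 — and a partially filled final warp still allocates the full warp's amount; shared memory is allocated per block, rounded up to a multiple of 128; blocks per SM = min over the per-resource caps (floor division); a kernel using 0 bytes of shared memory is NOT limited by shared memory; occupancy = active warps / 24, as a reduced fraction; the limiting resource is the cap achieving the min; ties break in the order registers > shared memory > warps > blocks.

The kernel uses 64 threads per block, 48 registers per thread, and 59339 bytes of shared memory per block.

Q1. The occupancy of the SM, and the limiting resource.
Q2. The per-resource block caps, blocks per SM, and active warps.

Answer: occupancy 1/6, limited by shared memory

registers: 32 blocks
shared memory: 1 block
warps: 6 blocks
blocks: 12 blocks

Answer: 1 block, 4 active warps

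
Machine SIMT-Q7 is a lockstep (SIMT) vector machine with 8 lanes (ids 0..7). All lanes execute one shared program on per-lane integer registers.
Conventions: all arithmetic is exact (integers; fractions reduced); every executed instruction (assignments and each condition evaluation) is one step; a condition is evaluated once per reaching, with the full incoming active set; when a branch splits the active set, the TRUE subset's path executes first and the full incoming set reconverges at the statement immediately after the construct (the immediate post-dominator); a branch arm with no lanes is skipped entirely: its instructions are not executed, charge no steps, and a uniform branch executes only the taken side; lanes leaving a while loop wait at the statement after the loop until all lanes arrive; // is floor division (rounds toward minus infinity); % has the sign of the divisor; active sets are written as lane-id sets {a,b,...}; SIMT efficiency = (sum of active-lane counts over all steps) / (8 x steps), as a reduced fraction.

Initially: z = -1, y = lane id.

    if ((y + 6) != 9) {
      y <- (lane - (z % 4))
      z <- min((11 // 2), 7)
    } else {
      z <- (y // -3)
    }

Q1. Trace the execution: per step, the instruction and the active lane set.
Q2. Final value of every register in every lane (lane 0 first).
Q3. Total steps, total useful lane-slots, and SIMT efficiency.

step 0: eval ((y + 6) != 9)          {0,1,2,3,4,5,6,7}
step 1: y <- (lane - (z % 4))        {0,1,2,4,5,6,7}
step 2: z <- min((11 // 2), 7)       {0,1,2,4,5,6,7}
step 3: z <- (y // -3)               {3}

Answer: 4 steps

z: 5,5,5,-1,5,5,5,5
y: -3,-2,-1,3,1,2,3,4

steps = 4; useful = 23; efficiency = 23/32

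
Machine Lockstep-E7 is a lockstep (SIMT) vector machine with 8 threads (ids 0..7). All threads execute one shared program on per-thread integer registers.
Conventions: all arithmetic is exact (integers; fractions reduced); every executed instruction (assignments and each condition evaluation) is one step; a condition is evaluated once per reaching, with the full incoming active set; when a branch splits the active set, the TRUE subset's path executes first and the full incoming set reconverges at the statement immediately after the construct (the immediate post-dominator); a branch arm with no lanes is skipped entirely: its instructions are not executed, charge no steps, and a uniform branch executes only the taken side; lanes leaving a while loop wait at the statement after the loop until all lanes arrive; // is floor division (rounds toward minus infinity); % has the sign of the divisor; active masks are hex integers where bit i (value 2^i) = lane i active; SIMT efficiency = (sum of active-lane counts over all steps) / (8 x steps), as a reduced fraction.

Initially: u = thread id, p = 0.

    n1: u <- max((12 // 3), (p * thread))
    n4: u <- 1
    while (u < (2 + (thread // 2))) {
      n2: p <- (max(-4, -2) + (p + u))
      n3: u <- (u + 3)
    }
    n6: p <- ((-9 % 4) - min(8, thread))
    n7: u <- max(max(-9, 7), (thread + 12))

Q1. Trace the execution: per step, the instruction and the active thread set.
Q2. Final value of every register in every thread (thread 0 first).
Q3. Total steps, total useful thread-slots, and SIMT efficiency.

step 0: u <- max((12 // 3), (p * thread)) 0xff
step 1: u <- 1                       0xff
step 2: eval (u < (2 + (thread // 2))) 0xff
step 3: p <- (max(-4, -2) + (p + u)) 0xff
step 4: u <- (u + 3)                 0xff
step 5: eval (u < (2 + (thread // 2))) 0xff
step 6: p <- (max(-4, -2) + (p + u)) 0xc0
step 7: u <- (u + 3)                 0xc0
step 8: eval (u < (2 + (thread // 2))) 0xc0
step 9: p <- ((-9 % 4) - min(8, thread)) 0xff
step 10: u <- max(max(-9, 7), (thread + 12)) 0xff

Answer: 11 steps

u: 12,13,14,15,16,17,18,19
p: 3,2,1,0,-1,-2,-3,-4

steps = 11; useful = 70; efficiency = 70/88 = 35/44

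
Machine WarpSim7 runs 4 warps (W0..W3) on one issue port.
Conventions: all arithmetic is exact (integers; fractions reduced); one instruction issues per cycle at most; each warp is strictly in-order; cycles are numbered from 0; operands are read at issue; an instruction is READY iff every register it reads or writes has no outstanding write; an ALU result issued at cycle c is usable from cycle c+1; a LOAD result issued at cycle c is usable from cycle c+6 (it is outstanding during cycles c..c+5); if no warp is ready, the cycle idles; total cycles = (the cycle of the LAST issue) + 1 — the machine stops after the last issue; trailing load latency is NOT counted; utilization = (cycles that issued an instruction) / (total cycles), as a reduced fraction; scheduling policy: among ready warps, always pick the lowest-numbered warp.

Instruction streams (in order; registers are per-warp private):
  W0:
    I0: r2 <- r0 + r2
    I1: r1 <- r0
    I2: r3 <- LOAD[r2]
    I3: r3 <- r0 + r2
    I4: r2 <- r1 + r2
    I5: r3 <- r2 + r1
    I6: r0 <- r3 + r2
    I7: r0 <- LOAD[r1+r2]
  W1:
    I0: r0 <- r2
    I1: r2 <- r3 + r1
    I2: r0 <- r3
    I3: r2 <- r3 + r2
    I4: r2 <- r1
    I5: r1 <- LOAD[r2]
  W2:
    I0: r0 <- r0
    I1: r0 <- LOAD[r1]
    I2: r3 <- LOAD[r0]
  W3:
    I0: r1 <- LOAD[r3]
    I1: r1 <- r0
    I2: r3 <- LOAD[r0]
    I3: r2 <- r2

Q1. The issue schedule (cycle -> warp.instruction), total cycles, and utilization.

cycle 0: W0.I0
cycle 1: W0.I1
cycle 2: W0.I2
cycle 3: W1.I0
cycle 4: W1.I1
cycle 5: W1.I2
cycle 6: W1.I3
cycle 7: W1.I4
cycle 8: W0.I3
cycle 9: W0.I4
cycle 10: W0.I5
cycle 11: W0.I6
cycle 12: W0.I7
cycle 13: W1.I5
cycle 14: W2.I0
cycle 15: W2.I1
cycle 16: W3.I0
cycle 17: idle
cycle 18: idle
cycle 19: idle
cycle 20: idle
cycle 21: W2.I2
cycle 22: W3.I1
cycle 23: W3.I2
cycle 24: W3.I3

Answer: 25 cycles, utilization 21/25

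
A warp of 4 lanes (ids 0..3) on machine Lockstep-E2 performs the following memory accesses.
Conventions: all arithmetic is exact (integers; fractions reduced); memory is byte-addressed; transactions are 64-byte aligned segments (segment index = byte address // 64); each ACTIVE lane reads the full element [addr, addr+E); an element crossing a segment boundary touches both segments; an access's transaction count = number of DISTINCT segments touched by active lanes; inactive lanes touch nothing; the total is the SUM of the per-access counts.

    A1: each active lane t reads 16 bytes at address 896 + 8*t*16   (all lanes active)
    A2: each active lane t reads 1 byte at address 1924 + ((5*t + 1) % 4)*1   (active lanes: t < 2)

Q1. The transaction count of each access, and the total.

A1: 4 transactions
A2: 1 transaction

Answer: 4,1; total 5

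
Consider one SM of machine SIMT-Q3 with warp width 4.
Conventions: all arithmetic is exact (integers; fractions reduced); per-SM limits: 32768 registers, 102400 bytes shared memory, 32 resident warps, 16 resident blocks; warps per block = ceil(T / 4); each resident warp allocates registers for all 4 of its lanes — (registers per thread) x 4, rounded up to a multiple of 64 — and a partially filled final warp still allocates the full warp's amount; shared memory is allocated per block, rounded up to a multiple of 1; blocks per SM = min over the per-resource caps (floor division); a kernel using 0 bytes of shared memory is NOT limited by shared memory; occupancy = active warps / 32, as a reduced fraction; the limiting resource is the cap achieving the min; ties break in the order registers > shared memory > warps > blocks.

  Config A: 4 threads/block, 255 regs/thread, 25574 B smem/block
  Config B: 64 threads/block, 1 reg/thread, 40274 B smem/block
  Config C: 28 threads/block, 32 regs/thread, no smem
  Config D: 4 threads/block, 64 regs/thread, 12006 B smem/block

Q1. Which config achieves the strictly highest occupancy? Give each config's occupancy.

occupancies: A 1/8, B 1, C 7/8, D 1/4

Answer: B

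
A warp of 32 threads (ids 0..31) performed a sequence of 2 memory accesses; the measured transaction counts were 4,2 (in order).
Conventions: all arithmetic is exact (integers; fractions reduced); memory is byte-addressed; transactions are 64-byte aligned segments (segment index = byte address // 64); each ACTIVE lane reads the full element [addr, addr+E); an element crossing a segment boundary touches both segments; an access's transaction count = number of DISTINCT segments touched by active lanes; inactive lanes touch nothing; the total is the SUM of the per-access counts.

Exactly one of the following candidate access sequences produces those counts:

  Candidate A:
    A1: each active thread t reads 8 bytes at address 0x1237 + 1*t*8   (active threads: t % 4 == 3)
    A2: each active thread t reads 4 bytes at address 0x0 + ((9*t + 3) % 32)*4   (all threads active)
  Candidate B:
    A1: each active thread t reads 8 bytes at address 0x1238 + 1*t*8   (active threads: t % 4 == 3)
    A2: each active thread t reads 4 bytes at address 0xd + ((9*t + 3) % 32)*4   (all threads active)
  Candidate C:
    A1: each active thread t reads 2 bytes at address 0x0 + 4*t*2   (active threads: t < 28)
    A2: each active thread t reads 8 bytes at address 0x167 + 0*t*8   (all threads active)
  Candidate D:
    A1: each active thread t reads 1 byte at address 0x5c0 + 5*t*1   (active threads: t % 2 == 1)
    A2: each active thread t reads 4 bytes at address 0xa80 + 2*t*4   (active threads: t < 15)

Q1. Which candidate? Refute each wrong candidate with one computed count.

B: A2 gives 3 transactions, not 2
C: A2 gives 1 transaction, not 2
D: A1 gives 3 transactions, not 4
A: all counts match (4,2)

Answer: A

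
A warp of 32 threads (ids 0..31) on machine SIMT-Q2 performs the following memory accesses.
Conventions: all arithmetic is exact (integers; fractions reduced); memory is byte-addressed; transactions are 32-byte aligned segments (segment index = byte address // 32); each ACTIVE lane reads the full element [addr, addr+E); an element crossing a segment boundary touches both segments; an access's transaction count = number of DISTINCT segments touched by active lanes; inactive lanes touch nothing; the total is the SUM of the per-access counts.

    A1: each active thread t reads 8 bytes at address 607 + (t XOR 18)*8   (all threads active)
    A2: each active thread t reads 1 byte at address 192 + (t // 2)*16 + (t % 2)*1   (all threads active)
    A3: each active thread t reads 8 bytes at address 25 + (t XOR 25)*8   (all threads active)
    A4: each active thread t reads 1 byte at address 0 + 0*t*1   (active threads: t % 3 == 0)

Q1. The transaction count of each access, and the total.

A1: 9 transactions
A2: 8 transactions
A3: 9 transactions
A4: 1 transaction

Answer: 9,8,9,1; total 27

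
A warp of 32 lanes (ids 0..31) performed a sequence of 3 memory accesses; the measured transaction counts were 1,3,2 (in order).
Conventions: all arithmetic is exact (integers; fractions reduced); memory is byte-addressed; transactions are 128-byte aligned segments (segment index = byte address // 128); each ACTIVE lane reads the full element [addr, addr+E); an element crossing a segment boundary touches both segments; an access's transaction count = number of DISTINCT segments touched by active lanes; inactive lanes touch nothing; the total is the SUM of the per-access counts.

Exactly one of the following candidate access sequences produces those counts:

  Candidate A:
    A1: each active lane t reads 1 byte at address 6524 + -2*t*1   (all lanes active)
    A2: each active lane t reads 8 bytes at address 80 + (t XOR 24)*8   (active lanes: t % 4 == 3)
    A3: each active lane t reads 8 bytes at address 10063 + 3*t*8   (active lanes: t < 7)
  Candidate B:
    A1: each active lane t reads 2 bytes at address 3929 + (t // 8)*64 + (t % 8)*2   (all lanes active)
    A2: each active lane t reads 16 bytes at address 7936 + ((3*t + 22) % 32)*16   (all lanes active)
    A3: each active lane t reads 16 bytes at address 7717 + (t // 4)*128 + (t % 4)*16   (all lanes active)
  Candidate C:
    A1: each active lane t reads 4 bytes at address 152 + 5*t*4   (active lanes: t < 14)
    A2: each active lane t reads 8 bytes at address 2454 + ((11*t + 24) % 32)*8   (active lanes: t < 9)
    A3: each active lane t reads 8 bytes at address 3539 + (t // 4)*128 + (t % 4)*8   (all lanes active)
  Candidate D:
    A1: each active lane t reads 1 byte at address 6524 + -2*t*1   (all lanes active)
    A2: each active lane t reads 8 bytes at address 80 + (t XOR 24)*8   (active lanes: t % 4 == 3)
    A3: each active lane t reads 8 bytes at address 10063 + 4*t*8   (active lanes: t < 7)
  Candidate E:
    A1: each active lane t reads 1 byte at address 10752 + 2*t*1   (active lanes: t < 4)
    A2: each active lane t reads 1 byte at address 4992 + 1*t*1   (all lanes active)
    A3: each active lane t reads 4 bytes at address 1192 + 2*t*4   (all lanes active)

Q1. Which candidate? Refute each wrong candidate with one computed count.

B: A1 gives 3 transactions, not 1
C: A1 gives 3 transactions, not 1
D: A3 gives 3 transactions, not 2
E: A2 gives 1 transaction, not 3
A: all counts match (1,3,2)

Answer: A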